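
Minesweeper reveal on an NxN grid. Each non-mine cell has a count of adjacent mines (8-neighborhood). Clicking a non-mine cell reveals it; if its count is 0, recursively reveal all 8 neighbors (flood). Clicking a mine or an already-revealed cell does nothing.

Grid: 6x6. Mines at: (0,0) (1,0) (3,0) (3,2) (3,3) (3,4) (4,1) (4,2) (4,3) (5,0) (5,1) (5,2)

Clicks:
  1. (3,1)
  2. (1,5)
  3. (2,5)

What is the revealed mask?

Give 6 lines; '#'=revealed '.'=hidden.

Answer: .#####
.#####
.#####
.#....
......
......

Derivation:
Click 1 (3,1) count=4: revealed 1 new [(3,1)] -> total=1
Click 2 (1,5) count=0: revealed 15 new [(0,1) (0,2) (0,3) (0,4) (0,5) (1,1) (1,2) (1,3) (1,4) (1,5) (2,1) (2,2) (2,3) (2,4) (2,5)] -> total=16
Click 3 (2,5) count=1: revealed 0 new [(none)] -> total=16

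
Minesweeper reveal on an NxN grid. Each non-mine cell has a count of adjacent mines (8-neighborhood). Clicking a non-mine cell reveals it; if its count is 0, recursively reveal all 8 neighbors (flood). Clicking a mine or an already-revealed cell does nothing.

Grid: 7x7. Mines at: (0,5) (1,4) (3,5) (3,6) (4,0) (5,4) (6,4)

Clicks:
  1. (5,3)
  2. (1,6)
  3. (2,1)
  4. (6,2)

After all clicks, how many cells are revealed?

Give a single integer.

Click 1 (5,3) count=2: revealed 1 new [(5,3)] -> total=1
Click 2 (1,6) count=1: revealed 1 new [(1,6)] -> total=2
Click 3 (2,1) count=0: revealed 29 new [(0,0) (0,1) (0,2) (0,3) (1,0) (1,1) (1,2) (1,3) (2,0) (2,1) (2,2) (2,3) (2,4) (3,0) (3,1) (3,2) (3,3) (3,4) (4,1) (4,2) (4,3) (4,4) (5,0) (5,1) (5,2) (6,0) (6,1) (6,2) (6,3)] -> total=31
Click 4 (6,2) count=0: revealed 0 new [(none)] -> total=31

Answer: 31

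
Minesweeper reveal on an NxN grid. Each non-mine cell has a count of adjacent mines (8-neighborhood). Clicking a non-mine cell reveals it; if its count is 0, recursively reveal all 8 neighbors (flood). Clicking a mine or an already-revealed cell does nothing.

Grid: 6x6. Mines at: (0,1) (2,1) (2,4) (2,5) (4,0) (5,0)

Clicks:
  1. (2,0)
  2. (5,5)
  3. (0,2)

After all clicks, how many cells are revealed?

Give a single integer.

Answer: 17

Derivation:
Click 1 (2,0) count=1: revealed 1 new [(2,0)] -> total=1
Click 2 (5,5) count=0: revealed 15 new [(3,1) (3,2) (3,3) (3,4) (3,5) (4,1) (4,2) (4,3) (4,4) (4,5) (5,1) (5,2) (5,3) (5,4) (5,5)] -> total=16
Click 3 (0,2) count=1: revealed 1 new [(0,2)] -> total=17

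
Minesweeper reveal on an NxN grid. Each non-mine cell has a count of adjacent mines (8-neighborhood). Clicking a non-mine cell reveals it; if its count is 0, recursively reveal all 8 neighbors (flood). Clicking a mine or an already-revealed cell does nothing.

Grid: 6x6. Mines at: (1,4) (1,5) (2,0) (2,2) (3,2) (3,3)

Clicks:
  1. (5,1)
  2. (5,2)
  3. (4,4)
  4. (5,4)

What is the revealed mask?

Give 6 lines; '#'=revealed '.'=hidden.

Answer: ......
......
....##
##..##
######
######

Derivation:
Click 1 (5,1) count=0: revealed 18 new [(2,4) (2,5) (3,0) (3,1) (3,4) (3,5) (4,0) (4,1) (4,2) (4,3) (4,4) (4,5) (5,0) (5,1) (5,2) (5,3) (5,4) (5,5)] -> total=18
Click 2 (5,2) count=0: revealed 0 new [(none)] -> total=18
Click 3 (4,4) count=1: revealed 0 new [(none)] -> total=18
Click 4 (5,4) count=0: revealed 0 new [(none)] -> total=18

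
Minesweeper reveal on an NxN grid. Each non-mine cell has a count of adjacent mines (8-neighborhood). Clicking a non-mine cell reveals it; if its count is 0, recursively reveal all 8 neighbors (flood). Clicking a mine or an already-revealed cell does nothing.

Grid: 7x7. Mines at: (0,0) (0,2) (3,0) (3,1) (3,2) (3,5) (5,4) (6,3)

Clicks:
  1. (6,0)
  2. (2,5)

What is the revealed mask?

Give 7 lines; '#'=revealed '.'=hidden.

Click 1 (6,0) count=0: revealed 9 new [(4,0) (4,1) (4,2) (5,0) (5,1) (5,2) (6,0) (6,1) (6,2)] -> total=9
Click 2 (2,5) count=1: revealed 1 new [(2,5)] -> total=10

Answer: .......
.......
.....#.
.......
###....
###....
###....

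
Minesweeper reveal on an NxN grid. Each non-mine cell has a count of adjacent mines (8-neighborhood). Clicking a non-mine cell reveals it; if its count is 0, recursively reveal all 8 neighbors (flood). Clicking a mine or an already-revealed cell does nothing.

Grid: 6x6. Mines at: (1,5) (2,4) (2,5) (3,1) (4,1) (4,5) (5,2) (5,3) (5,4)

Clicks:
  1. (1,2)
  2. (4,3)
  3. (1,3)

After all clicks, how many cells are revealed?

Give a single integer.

Click 1 (1,2) count=0: revealed 14 new [(0,0) (0,1) (0,2) (0,3) (0,4) (1,0) (1,1) (1,2) (1,3) (1,4) (2,0) (2,1) (2,2) (2,3)] -> total=14
Click 2 (4,3) count=3: revealed 1 new [(4,3)] -> total=15
Click 3 (1,3) count=1: revealed 0 new [(none)] -> total=15

Answer: 15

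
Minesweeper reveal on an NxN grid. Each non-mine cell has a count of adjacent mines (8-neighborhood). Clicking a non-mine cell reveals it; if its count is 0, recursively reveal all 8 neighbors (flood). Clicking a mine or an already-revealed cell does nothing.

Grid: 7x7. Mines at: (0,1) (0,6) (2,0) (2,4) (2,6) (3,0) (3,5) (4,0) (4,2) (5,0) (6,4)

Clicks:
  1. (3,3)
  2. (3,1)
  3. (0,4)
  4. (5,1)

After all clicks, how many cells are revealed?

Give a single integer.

Click 1 (3,3) count=2: revealed 1 new [(3,3)] -> total=1
Click 2 (3,1) count=4: revealed 1 new [(3,1)] -> total=2
Click 3 (0,4) count=0: revealed 8 new [(0,2) (0,3) (0,4) (0,5) (1,2) (1,3) (1,4) (1,5)] -> total=10
Click 4 (5,1) count=3: revealed 1 new [(5,1)] -> total=11

Answer: 11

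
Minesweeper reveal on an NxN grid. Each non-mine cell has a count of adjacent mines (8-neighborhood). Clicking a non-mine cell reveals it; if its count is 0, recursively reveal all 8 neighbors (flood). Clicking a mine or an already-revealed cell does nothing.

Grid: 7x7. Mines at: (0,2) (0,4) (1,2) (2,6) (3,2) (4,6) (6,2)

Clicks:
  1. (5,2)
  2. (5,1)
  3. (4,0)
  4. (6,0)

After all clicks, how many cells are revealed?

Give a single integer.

Click 1 (5,2) count=1: revealed 1 new [(5,2)] -> total=1
Click 2 (5,1) count=1: revealed 1 new [(5,1)] -> total=2
Click 3 (4,0) count=0: revealed 13 new [(0,0) (0,1) (1,0) (1,1) (2,0) (2,1) (3,0) (3,1) (4,0) (4,1) (5,0) (6,0) (6,1)] -> total=15
Click 4 (6,0) count=0: revealed 0 new [(none)] -> total=15

Answer: 15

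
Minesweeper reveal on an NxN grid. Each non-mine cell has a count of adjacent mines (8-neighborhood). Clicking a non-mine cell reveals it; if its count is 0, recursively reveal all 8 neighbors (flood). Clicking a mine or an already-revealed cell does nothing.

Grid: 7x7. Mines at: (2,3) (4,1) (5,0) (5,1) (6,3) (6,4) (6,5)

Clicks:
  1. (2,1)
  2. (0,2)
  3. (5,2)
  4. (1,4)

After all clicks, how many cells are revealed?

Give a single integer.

Click 1 (2,1) count=0: revealed 37 new [(0,0) (0,1) (0,2) (0,3) (0,4) (0,5) (0,6) (1,0) (1,1) (1,2) (1,3) (1,4) (1,5) (1,6) (2,0) (2,1) (2,2) (2,4) (2,5) (2,6) (3,0) (3,1) (3,2) (3,3) (3,4) (3,5) (3,6) (4,2) (4,3) (4,4) (4,5) (4,6) (5,2) (5,3) (5,4) (5,5) (5,6)] -> total=37
Click 2 (0,2) count=0: revealed 0 new [(none)] -> total=37
Click 3 (5,2) count=3: revealed 0 new [(none)] -> total=37
Click 4 (1,4) count=1: revealed 0 new [(none)] -> total=37

Answer: 37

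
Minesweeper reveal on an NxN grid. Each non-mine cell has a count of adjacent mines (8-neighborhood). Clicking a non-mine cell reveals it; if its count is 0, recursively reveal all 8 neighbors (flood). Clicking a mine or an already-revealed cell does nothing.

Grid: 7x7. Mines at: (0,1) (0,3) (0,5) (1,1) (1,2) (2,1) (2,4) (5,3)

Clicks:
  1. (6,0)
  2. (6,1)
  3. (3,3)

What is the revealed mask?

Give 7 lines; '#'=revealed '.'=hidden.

Click 1 (6,0) count=0: revealed 12 new [(3,0) (3,1) (3,2) (4,0) (4,1) (4,2) (5,0) (5,1) (5,2) (6,0) (6,1) (6,2)] -> total=12
Click 2 (6,1) count=0: revealed 0 new [(none)] -> total=12
Click 3 (3,3) count=1: revealed 1 new [(3,3)] -> total=13

Answer: .......
.......
.......
####...
###....
###....
###....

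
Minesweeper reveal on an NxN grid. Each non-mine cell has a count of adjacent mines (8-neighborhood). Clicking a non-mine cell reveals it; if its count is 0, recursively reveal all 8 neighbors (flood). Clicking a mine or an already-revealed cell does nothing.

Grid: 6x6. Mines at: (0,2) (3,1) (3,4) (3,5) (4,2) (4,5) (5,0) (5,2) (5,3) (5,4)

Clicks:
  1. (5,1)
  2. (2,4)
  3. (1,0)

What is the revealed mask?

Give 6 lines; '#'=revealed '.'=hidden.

Answer: ##....
##....
##..#.
......
......
.#....

Derivation:
Click 1 (5,1) count=3: revealed 1 new [(5,1)] -> total=1
Click 2 (2,4) count=2: revealed 1 new [(2,4)] -> total=2
Click 3 (1,0) count=0: revealed 6 new [(0,0) (0,1) (1,0) (1,1) (2,0) (2,1)] -> total=8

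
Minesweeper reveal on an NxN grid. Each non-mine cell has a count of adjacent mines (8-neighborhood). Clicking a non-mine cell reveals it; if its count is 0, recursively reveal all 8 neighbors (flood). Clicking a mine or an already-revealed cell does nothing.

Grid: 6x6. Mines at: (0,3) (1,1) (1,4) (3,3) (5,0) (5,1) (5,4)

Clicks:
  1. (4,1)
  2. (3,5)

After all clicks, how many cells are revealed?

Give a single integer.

Answer: 7

Derivation:
Click 1 (4,1) count=2: revealed 1 new [(4,1)] -> total=1
Click 2 (3,5) count=0: revealed 6 new [(2,4) (2,5) (3,4) (3,5) (4,4) (4,5)] -> total=7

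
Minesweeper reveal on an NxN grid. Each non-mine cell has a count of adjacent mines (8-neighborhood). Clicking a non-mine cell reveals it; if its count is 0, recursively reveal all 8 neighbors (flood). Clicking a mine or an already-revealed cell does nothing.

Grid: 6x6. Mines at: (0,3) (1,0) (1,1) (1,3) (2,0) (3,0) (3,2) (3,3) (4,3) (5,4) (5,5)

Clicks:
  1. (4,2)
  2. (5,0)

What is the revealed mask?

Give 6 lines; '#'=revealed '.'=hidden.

Click 1 (4,2) count=3: revealed 1 new [(4,2)] -> total=1
Click 2 (5,0) count=0: revealed 5 new [(4,0) (4,1) (5,0) (5,1) (5,2)] -> total=6

Answer: ......
......
......
......
###...
###...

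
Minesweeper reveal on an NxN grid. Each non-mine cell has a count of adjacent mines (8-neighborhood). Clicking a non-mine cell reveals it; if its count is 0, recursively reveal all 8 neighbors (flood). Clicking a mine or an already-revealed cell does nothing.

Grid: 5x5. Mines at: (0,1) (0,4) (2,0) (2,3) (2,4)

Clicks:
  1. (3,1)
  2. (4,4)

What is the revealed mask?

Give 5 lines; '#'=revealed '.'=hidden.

Answer: .....
.....
.....
#####
#####

Derivation:
Click 1 (3,1) count=1: revealed 1 new [(3,1)] -> total=1
Click 2 (4,4) count=0: revealed 9 new [(3,0) (3,2) (3,3) (3,4) (4,0) (4,1) (4,2) (4,3) (4,4)] -> total=10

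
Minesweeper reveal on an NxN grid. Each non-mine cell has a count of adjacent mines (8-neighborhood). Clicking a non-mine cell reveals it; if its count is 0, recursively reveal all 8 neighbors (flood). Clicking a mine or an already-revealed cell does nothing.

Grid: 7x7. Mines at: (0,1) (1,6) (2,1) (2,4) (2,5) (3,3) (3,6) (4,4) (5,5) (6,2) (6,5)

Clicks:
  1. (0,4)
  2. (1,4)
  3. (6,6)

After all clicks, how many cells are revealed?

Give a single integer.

Click 1 (0,4) count=0: revealed 8 new [(0,2) (0,3) (0,4) (0,5) (1,2) (1,3) (1,4) (1,5)] -> total=8
Click 2 (1,4) count=2: revealed 0 new [(none)] -> total=8
Click 3 (6,6) count=2: revealed 1 new [(6,6)] -> total=9

Answer: 9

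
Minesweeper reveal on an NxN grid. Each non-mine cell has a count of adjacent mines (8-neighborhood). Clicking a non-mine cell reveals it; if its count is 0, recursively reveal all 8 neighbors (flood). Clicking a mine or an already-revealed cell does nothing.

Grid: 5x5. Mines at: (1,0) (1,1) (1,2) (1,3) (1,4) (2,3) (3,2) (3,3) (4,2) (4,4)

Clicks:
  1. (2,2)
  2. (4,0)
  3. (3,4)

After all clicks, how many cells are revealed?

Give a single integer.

Click 1 (2,2) count=6: revealed 1 new [(2,2)] -> total=1
Click 2 (4,0) count=0: revealed 6 new [(2,0) (2,1) (3,0) (3,1) (4,0) (4,1)] -> total=7
Click 3 (3,4) count=3: revealed 1 new [(3,4)] -> total=8

Answer: 8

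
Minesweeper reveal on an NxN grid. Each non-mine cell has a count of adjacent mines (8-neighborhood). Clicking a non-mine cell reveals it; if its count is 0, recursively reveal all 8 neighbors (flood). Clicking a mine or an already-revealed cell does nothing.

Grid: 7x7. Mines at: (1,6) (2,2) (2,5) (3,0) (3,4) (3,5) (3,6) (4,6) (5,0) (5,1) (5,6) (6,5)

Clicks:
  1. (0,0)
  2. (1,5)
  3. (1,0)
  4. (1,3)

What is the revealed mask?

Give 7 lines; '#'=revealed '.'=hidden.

Click 1 (0,0) count=0: revealed 14 new [(0,0) (0,1) (0,2) (0,3) (0,4) (0,5) (1,0) (1,1) (1,2) (1,3) (1,4) (1,5) (2,0) (2,1)] -> total=14
Click 2 (1,5) count=2: revealed 0 new [(none)] -> total=14
Click 3 (1,0) count=0: revealed 0 new [(none)] -> total=14
Click 4 (1,3) count=1: revealed 0 new [(none)] -> total=14

Answer: ######.
######.
##.....
.......
.......
.......
.......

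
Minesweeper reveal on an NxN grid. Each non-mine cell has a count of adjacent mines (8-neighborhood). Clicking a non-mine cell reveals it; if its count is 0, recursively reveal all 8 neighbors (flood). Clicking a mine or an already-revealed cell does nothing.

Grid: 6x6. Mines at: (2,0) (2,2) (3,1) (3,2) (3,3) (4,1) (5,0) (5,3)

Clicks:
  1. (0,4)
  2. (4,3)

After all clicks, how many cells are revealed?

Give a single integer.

Click 1 (0,4) count=0: revealed 21 new [(0,0) (0,1) (0,2) (0,3) (0,4) (0,5) (1,0) (1,1) (1,2) (1,3) (1,4) (1,5) (2,3) (2,4) (2,5) (3,4) (3,5) (4,4) (4,5) (5,4) (5,5)] -> total=21
Click 2 (4,3) count=3: revealed 1 new [(4,3)] -> total=22

Answer: 22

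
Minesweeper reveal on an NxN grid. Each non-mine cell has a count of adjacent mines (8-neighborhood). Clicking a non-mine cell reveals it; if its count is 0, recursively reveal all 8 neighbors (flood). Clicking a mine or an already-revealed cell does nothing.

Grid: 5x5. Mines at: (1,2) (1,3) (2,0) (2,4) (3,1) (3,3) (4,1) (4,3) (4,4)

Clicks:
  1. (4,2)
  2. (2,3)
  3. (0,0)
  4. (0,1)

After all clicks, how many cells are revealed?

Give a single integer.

Click 1 (4,2) count=4: revealed 1 new [(4,2)] -> total=1
Click 2 (2,3) count=4: revealed 1 new [(2,3)] -> total=2
Click 3 (0,0) count=0: revealed 4 new [(0,0) (0,1) (1,0) (1,1)] -> total=6
Click 4 (0,1) count=1: revealed 0 new [(none)] -> total=6

Answer: 6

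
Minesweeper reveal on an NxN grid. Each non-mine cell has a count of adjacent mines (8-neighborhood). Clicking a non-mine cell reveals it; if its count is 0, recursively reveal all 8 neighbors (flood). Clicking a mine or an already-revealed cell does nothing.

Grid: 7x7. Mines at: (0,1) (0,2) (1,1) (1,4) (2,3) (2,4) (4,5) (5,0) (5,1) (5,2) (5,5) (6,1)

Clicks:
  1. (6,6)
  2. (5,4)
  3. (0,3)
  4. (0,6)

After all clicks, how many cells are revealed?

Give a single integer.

Answer: 11

Derivation:
Click 1 (6,6) count=1: revealed 1 new [(6,6)] -> total=1
Click 2 (5,4) count=2: revealed 1 new [(5,4)] -> total=2
Click 3 (0,3) count=2: revealed 1 new [(0,3)] -> total=3
Click 4 (0,6) count=0: revealed 8 new [(0,5) (0,6) (1,5) (1,6) (2,5) (2,6) (3,5) (3,6)] -> total=11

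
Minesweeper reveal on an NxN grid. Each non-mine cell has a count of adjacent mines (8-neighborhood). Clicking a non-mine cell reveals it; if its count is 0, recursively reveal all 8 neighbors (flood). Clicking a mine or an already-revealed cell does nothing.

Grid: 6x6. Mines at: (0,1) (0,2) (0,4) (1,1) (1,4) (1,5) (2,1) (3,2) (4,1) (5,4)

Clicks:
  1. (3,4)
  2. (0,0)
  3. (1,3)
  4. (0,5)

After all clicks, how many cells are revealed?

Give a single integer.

Answer: 12

Derivation:
Click 1 (3,4) count=0: revealed 9 new [(2,3) (2,4) (2,5) (3,3) (3,4) (3,5) (4,3) (4,4) (4,5)] -> total=9
Click 2 (0,0) count=2: revealed 1 new [(0,0)] -> total=10
Click 3 (1,3) count=3: revealed 1 new [(1,3)] -> total=11
Click 4 (0,5) count=3: revealed 1 new [(0,5)] -> total=12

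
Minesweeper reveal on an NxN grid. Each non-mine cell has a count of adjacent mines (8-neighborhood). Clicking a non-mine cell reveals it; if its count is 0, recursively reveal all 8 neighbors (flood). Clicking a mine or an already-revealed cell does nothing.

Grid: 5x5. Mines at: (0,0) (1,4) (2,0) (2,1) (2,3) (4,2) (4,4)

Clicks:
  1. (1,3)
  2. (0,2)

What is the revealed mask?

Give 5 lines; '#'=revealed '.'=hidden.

Answer: .###.
.###.
.....
.....
.....

Derivation:
Click 1 (1,3) count=2: revealed 1 new [(1,3)] -> total=1
Click 2 (0,2) count=0: revealed 5 new [(0,1) (0,2) (0,3) (1,1) (1,2)] -> total=6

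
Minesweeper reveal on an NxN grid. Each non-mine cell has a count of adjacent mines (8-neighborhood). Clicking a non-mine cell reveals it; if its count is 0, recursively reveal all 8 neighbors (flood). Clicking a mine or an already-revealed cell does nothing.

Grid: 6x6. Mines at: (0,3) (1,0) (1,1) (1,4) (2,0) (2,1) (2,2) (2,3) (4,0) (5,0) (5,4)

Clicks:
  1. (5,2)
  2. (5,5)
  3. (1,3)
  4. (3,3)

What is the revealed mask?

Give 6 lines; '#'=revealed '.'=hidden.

Answer: ......
...#..
......
.###..
.###..
.###.#

Derivation:
Click 1 (5,2) count=0: revealed 9 new [(3,1) (3,2) (3,3) (4,1) (4,2) (4,3) (5,1) (5,2) (5,3)] -> total=9
Click 2 (5,5) count=1: revealed 1 new [(5,5)] -> total=10
Click 3 (1,3) count=4: revealed 1 new [(1,3)] -> total=11
Click 4 (3,3) count=2: revealed 0 new [(none)] -> total=11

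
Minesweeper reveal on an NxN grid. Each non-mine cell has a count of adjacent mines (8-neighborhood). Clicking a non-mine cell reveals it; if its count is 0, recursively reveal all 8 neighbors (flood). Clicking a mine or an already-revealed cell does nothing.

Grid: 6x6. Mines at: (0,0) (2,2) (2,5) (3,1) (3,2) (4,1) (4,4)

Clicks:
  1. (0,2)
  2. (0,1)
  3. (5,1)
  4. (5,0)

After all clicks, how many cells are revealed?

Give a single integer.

Answer: 12

Derivation:
Click 1 (0,2) count=0: revealed 10 new [(0,1) (0,2) (0,3) (0,4) (0,5) (1,1) (1,2) (1,3) (1,4) (1,5)] -> total=10
Click 2 (0,1) count=1: revealed 0 new [(none)] -> total=10
Click 3 (5,1) count=1: revealed 1 new [(5,1)] -> total=11
Click 4 (5,0) count=1: revealed 1 new [(5,0)] -> total=12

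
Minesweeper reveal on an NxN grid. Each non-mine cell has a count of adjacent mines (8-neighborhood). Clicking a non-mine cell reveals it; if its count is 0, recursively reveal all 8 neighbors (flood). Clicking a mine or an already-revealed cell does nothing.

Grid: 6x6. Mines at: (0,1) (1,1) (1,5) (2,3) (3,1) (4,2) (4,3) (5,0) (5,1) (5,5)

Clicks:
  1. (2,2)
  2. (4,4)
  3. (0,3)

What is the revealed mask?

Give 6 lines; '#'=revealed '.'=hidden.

Answer: ..###.
..###.
..#...
......
....#.
......

Derivation:
Click 1 (2,2) count=3: revealed 1 new [(2,2)] -> total=1
Click 2 (4,4) count=2: revealed 1 new [(4,4)] -> total=2
Click 3 (0,3) count=0: revealed 6 new [(0,2) (0,3) (0,4) (1,2) (1,3) (1,4)] -> total=8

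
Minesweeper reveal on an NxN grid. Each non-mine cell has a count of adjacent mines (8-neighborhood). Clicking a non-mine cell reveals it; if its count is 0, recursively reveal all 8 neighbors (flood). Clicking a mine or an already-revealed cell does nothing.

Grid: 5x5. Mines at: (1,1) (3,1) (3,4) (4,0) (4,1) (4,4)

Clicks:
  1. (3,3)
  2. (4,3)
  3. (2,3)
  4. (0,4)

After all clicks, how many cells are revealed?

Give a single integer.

Click 1 (3,3) count=2: revealed 1 new [(3,3)] -> total=1
Click 2 (4,3) count=2: revealed 1 new [(4,3)] -> total=2
Click 3 (2,3) count=1: revealed 1 new [(2,3)] -> total=3
Click 4 (0,4) count=0: revealed 8 new [(0,2) (0,3) (0,4) (1,2) (1,3) (1,4) (2,2) (2,4)] -> total=11

Answer: 11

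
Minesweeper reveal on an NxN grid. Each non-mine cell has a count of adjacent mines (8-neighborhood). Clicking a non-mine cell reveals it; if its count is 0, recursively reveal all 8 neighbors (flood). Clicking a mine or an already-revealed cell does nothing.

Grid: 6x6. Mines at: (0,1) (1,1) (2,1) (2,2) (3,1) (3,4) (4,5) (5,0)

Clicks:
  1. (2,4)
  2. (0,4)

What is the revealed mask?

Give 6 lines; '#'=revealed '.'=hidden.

Answer: ..####
..####
...###
......
......
......

Derivation:
Click 1 (2,4) count=1: revealed 1 new [(2,4)] -> total=1
Click 2 (0,4) count=0: revealed 10 new [(0,2) (0,3) (0,4) (0,5) (1,2) (1,3) (1,4) (1,5) (2,3) (2,5)] -> total=11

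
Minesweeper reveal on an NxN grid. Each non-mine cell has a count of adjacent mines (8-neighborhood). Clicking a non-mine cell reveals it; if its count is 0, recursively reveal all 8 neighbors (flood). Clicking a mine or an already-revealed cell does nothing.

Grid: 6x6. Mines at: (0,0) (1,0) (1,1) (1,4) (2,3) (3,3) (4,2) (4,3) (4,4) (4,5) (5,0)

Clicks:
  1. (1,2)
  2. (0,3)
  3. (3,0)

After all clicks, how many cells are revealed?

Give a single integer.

Answer: 8

Derivation:
Click 1 (1,2) count=2: revealed 1 new [(1,2)] -> total=1
Click 2 (0,3) count=1: revealed 1 new [(0,3)] -> total=2
Click 3 (3,0) count=0: revealed 6 new [(2,0) (2,1) (3,0) (3,1) (4,0) (4,1)] -> total=8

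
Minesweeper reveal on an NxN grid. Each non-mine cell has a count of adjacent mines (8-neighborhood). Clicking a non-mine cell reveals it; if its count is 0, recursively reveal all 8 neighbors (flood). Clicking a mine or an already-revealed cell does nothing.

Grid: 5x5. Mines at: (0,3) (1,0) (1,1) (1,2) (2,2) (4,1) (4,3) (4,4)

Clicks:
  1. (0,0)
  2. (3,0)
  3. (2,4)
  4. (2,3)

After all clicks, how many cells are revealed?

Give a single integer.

Answer: 8

Derivation:
Click 1 (0,0) count=2: revealed 1 new [(0,0)] -> total=1
Click 2 (3,0) count=1: revealed 1 new [(3,0)] -> total=2
Click 3 (2,4) count=0: revealed 6 new [(1,3) (1,4) (2,3) (2,4) (3,3) (3,4)] -> total=8
Click 4 (2,3) count=2: revealed 0 new [(none)] -> total=8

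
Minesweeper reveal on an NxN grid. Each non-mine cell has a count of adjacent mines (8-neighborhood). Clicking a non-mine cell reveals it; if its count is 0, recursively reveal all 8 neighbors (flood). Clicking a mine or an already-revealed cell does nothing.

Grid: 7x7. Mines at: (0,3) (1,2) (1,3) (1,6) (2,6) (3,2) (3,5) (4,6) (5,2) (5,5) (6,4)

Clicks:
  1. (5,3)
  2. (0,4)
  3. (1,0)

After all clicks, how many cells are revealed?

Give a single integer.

Click 1 (5,3) count=2: revealed 1 new [(5,3)] -> total=1
Click 2 (0,4) count=2: revealed 1 new [(0,4)] -> total=2
Click 3 (1,0) count=0: revealed 14 new [(0,0) (0,1) (1,0) (1,1) (2,0) (2,1) (3,0) (3,1) (4,0) (4,1) (5,0) (5,1) (6,0) (6,1)] -> total=16

Answer: 16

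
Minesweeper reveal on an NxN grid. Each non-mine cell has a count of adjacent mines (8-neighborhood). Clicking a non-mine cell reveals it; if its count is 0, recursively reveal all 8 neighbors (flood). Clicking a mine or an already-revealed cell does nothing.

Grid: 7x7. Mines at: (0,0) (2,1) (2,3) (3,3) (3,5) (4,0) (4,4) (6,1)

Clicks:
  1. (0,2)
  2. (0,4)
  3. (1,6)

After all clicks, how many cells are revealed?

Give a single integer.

Answer: 15

Derivation:
Click 1 (0,2) count=0: revealed 15 new [(0,1) (0,2) (0,3) (0,4) (0,5) (0,6) (1,1) (1,2) (1,3) (1,4) (1,5) (1,6) (2,4) (2,5) (2,6)] -> total=15
Click 2 (0,4) count=0: revealed 0 new [(none)] -> total=15
Click 3 (1,6) count=0: revealed 0 new [(none)] -> total=15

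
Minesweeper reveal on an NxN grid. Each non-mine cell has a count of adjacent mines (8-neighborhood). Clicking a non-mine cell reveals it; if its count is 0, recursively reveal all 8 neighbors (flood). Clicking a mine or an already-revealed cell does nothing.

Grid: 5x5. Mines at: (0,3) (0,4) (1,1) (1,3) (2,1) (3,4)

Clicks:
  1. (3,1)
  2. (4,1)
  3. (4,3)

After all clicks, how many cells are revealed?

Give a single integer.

Answer: 8

Derivation:
Click 1 (3,1) count=1: revealed 1 new [(3,1)] -> total=1
Click 2 (4,1) count=0: revealed 7 new [(3,0) (3,2) (3,3) (4,0) (4,1) (4,2) (4,3)] -> total=8
Click 3 (4,3) count=1: revealed 0 new [(none)] -> total=8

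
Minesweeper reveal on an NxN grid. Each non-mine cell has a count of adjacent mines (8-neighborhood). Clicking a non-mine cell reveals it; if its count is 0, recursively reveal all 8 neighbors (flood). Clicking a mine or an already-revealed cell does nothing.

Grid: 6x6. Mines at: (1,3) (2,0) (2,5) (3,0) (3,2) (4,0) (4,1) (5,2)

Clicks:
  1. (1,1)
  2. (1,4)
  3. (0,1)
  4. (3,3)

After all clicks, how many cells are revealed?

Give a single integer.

Click 1 (1,1) count=1: revealed 1 new [(1,1)] -> total=1
Click 2 (1,4) count=2: revealed 1 new [(1,4)] -> total=2
Click 3 (0,1) count=0: revealed 5 new [(0,0) (0,1) (0,2) (1,0) (1,2)] -> total=7
Click 4 (3,3) count=1: revealed 1 new [(3,3)] -> total=8

Answer: 8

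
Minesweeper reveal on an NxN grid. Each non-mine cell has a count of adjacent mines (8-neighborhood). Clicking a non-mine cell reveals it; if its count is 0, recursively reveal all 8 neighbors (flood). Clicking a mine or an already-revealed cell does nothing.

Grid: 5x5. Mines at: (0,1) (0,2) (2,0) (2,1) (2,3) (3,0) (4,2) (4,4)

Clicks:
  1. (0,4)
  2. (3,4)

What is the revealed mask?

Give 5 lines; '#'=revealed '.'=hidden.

Click 1 (0,4) count=0: revealed 4 new [(0,3) (0,4) (1,3) (1,4)] -> total=4
Click 2 (3,4) count=2: revealed 1 new [(3,4)] -> total=5

Answer: ...##
...##
.....
....#
.....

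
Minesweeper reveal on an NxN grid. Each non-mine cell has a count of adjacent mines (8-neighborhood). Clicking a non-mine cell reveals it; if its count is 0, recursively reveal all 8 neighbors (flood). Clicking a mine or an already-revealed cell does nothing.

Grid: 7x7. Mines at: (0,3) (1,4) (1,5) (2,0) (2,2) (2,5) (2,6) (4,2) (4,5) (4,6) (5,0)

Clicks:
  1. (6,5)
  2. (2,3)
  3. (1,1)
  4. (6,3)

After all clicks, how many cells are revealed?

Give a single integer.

Click 1 (6,5) count=0: revealed 12 new [(5,1) (5,2) (5,3) (5,4) (5,5) (5,6) (6,1) (6,2) (6,3) (6,4) (6,5) (6,6)] -> total=12
Click 2 (2,3) count=2: revealed 1 new [(2,3)] -> total=13
Click 3 (1,1) count=2: revealed 1 new [(1,1)] -> total=14
Click 4 (6,3) count=0: revealed 0 new [(none)] -> total=14

Answer: 14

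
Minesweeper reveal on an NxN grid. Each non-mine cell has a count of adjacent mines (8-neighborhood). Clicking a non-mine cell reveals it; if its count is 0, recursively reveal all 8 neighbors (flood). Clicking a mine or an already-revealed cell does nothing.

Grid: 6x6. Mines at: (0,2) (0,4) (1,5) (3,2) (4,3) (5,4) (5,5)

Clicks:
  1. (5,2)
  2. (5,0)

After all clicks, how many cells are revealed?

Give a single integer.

Click 1 (5,2) count=1: revealed 1 new [(5,2)] -> total=1
Click 2 (5,0) count=0: revealed 13 new [(0,0) (0,1) (1,0) (1,1) (2,0) (2,1) (3,0) (3,1) (4,0) (4,1) (4,2) (5,0) (5,1)] -> total=14

Answer: 14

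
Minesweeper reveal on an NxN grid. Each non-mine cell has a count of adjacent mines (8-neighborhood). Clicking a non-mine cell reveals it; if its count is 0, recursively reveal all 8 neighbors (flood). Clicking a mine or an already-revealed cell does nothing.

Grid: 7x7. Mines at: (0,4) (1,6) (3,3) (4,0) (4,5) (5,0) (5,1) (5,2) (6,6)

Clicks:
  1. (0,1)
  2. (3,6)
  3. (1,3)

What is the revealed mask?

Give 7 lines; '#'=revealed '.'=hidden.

Answer: ####...
####...
####...
###...#
.......
.......
.......

Derivation:
Click 1 (0,1) count=0: revealed 15 new [(0,0) (0,1) (0,2) (0,3) (1,0) (1,1) (1,2) (1,3) (2,0) (2,1) (2,2) (2,3) (3,0) (3,1) (3,2)] -> total=15
Click 2 (3,6) count=1: revealed 1 new [(3,6)] -> total=16
Click 3 (1,3) count=1: revealed 0 new [(none)] -> total=16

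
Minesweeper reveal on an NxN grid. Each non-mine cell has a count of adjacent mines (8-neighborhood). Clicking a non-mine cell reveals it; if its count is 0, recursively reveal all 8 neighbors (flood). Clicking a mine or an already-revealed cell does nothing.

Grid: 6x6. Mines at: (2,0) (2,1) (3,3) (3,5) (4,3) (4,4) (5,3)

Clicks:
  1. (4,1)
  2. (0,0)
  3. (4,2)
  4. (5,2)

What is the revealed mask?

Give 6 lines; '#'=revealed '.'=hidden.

Click 1 (4,1) count=0: revealed 9 new [(3,0) (3,1) (3,2) (4,0) (4,1) (4,2) (5,0) (5,1) (5,2)] -> total=9
Click 2 (0,0) count=0: revealed 16 new [(0,0) (0,1) (0,2) (0,3) (0,4) (0,5) (1,0) (1,1) (1,2) (1,3) (1,4) (1,5) (2,2) (2,3) (2,4) (2,5)] -> total=25
Click 3 (4,2) count=3: revealed 0 new [(none)] -> total=25
Click 4 (5,2) count=2: revealed 0 new [(none)] -> total=25

Answer: ######
######
..####
###...
###...
###...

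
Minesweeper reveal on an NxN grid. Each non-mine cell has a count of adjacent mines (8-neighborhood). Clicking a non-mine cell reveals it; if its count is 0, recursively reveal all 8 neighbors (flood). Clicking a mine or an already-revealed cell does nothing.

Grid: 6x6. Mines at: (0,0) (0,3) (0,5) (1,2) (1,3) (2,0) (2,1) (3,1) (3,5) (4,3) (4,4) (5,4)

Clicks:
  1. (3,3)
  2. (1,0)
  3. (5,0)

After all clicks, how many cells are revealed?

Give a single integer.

Click 1 (3,3) count=2: revealed 1 new [(3,3)] -> total=1
Click 2 (1,0) count=3: revealed 1 new [(1,0)] -> total=2
Click 3 (5,0) count=0: revealed 6 new [(4,0) (4,1) (4,2) (5,0) (5,1) (5,2)] -> total=8

Answer: 8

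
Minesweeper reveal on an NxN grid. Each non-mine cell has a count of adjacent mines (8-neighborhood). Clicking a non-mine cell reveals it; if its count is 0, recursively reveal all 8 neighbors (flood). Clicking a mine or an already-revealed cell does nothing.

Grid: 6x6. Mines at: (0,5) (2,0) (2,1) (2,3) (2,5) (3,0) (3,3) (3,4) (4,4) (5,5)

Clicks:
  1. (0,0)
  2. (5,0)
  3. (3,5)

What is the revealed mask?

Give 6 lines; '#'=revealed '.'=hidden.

Click 1 (0,0) count=0: revealed 10 new [(0,0) (0,1) (0,2) (0,3) (0,4) (1,0) (1,1) (1,2) (1,3) (1,4)] -> total=10
Click 2 (5,0) count=0: revealed 8 new [(4,0) (4,1) (4,2) (4,3) (5,0) (5,1) (5,2) (5,3)] -> total=18
Click 3 (3,5) count=3: revealed 1 new [(3,5)] -> total=19

Answer: #####.
#####.
......
.....#
####..
####..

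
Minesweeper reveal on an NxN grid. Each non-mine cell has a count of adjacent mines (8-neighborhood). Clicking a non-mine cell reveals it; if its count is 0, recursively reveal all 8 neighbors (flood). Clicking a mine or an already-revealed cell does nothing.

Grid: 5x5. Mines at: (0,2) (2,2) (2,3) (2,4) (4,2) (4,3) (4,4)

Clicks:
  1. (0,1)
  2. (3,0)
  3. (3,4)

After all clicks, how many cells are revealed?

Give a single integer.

Click 1 (0,1) count=1: revealed 1 new [(0,1)] -> total=1
Click 2 (3,0) count=0: revealed 9 new [(0,0) (1,0) (1,1) (2,0) (2,1) (3,0) (3,1) (4,0) (4,1)] -> total=10
Click 3 (3,4) count=4: revealed 1 new [(3,4)] -> total=11

Answer: 11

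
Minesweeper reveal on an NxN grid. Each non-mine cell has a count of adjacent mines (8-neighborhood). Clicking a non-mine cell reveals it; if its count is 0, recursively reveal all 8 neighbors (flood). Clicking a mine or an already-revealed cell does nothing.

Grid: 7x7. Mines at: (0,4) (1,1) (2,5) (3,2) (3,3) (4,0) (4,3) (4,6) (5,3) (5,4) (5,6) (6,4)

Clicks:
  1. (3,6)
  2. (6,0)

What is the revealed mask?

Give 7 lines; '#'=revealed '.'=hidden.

Click 1 (3,6) count=2: revealed 1 new [(3,6)] -> total=1
Click 2 (6,0) count=0: revealed 6 new [(5,0) (5,1) (5,2) (6,0) (6,1) (6,2)] -> total=7

Answer: .......
.......
.......
......#
.......
###....
###....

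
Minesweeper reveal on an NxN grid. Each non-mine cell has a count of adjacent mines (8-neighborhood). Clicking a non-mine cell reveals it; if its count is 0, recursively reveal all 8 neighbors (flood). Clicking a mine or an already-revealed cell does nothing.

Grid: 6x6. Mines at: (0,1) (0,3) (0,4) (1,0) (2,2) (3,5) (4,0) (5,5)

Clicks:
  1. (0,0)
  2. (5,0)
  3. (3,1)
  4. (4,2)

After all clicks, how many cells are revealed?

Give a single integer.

Answer: 14

Derivation:
Click 1 (0,0) count=2: revealed 1 new [(0,0)] -> total=1
Click 2 (5,0) count=1: revealed 1 new [(5,0)] -> total=2
Click 3 (3,1) count=2: revealed 1 new [(3,1)] -> total=3
Click 4 (4,2) count=0: revealed 11 new [(3,2) (3,3) (3,4) (4,1) (4,2) (4,3) (4,4) (5,1) (5,2) (5,3) (5,4)] -> total=14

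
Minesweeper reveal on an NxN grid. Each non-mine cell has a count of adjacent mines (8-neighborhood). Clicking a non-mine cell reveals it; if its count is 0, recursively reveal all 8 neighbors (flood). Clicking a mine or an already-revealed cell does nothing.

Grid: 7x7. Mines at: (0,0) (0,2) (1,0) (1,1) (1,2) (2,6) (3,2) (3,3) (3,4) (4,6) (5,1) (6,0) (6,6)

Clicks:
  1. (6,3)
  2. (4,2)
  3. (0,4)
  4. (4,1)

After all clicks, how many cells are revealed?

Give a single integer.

Click 1 (6,3) count=0: revealed 12 new [(4,2) (4,3) (4,4) (4,5) (5,2) (5,3) (5,4) (5,5) (6,2) (6,3) (6,4) (6,5)] -> total=12
Click 2 (4,2) count=3: revealed 0 new [(none)] -> total=12
Click 3 (0,4) count=0: revealed 11 new [(0,3) (0,4) (0,5) (0,6) (1,3) (1,4) (1,5) (1,6) (2,3) (2,4) (2,5)] -> total=23
Click 4 (4,1) count=2: revealed 1 new [(4,1)] -> total=24

Answer: 24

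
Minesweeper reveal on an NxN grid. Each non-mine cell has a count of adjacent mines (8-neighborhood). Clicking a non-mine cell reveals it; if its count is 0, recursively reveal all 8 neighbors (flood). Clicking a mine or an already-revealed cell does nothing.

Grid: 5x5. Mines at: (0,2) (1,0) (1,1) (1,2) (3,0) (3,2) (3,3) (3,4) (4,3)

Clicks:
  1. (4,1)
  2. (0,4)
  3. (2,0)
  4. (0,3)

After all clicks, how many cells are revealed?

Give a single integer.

Click 1 (4,1) count=2: revealed 1 new [(4,1)] -> total=1
Click 2 (0,4) count=0: revealed 6 new [(0,3) (0,4) (1,3) (1,4) (2,3) (2,4)] -> total=7
Click 3 (2,0) count=3: revealed 1 new [(2,0)] -> total=8
Click 4 (0,3) count=2: revealed 0 new [(none)] -> total=8

Answer: 8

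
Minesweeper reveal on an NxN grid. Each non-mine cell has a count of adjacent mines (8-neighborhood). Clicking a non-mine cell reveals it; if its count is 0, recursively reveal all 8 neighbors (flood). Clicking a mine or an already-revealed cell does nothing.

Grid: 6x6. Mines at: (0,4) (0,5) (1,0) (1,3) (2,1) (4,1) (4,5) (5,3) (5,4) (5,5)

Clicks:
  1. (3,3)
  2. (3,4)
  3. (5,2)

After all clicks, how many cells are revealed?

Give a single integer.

Answer: 10

Derivation:
Click 1 (3,3) count=0: revealed 9 new [(2,2) (2,3) (2,4) (3,2) (3,3) (3,4) (4,2) (4,3) (4,4)] -> total=9
Click 2 (3,4) count=1: revealed 0 new [(none)] -> total=9
Click 3 (5,2) count=2: revealed 1 new [(5,2)] -> total=10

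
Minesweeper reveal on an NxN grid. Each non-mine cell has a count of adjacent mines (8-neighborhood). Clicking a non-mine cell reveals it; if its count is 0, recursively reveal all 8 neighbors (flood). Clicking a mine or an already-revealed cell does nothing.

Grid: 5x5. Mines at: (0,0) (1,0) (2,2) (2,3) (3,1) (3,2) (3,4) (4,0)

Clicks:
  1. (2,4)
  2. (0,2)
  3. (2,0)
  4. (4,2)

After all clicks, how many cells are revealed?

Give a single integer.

Click 1 (2,4) count=2: revealed 1 new [(2,4)] -> total=1
Click 2 (0,2) count=0: revealed 8 new [(0,1) (0,2) (0,3) (0,4) (1,1) (1,2) (1,3) (1,4)] -> total=9
Click 3 (2,0) count=2: revealed 1 new [(2,0)] -> total=10
Click 4 (4,2) count=2: revealed 1 new [(4,2)] -> total=11

Answer: 11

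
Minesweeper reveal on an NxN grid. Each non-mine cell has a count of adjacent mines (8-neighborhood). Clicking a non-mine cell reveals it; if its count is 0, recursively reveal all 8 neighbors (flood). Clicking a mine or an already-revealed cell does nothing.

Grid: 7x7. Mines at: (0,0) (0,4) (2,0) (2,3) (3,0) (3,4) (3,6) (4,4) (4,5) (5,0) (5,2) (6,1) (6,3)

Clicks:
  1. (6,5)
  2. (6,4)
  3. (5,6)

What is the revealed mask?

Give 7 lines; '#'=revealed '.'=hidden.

Answer: .......
.......
.......
.......
.......
....###
....###

Derivation:
Click 1 (6,5) count=0: revealed 6 new [(5,4) (5,5) (5,6) (6,4) (6,5) (6,6)] -> total=6
Click 2 (6,4) count=1: revealed 0 new [(none)] -> total=6
Click 3 (5,6) count=1: revealed 0 new [(none)] -> total=6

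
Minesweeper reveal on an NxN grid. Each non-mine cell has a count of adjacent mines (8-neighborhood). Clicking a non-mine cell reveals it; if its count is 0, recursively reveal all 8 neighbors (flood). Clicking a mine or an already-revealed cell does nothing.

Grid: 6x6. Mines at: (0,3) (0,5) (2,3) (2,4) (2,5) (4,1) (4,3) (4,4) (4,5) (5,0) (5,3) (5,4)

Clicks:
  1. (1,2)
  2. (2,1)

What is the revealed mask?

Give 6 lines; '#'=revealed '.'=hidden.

Answer: ###...
###...
###...
###...
......
......

Derivation:
Click 1 (1,2) count=2: revealed 1 new [(1,2)] -> total=1
Click 2 (2,1) count=0: revealed 11 new [(0,0) (0,1) (0,2) (1,0) (1,1) (2,0) (2,1) (2,2) (3,0) (3,1) (3,2)] -> total=12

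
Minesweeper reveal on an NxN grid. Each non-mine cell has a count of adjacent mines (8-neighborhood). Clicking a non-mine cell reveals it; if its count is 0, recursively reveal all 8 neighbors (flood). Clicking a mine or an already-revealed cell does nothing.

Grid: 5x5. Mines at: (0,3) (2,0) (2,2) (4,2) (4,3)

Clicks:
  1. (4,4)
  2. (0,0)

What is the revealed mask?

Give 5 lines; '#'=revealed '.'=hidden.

Answer: ###..
###..
.....
.....
....#

Derivation:
Click 1 (4,4) count=1: revealed 1 new [(4,4)] -> total=1
Click 2 (0,0) count=0: revealed 6 new [(0,0) (0,1) (0,2) (1,0) (1,1) (1,2)] -> total=7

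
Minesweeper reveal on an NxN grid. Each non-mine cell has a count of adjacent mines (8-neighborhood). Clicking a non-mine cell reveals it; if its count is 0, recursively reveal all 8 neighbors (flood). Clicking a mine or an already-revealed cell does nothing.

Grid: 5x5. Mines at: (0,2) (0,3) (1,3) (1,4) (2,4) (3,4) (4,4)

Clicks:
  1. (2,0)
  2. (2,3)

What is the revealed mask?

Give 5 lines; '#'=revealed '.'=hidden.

Answer: ##...
###..
####.
####.
####.

Derivation:
Click 1 (2,0) count=0: revealed 17 new [(0,0) (0,1) (1,0) (1,1) (1,2) (2,0) (2,1) (2,2) (2,3) (3,0) (3,1) (3,2) (3,3) (4,0) (4,1) (4,2) (4,3)] -> total=17
Click 2 (2,3) count=4: revealed 0 new [(none)] -> total=17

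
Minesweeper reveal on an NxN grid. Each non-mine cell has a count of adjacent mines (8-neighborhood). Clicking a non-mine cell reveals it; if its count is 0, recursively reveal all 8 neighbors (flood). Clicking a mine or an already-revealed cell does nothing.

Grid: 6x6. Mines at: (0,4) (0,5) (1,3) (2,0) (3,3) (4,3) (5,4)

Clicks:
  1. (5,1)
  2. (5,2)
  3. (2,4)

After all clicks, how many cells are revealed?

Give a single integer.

Click 1 (5,1) count=0: revealed 9 new [(3,0) (3,1) (3,2) (4,0) (4,1) (4,2) (5,0) (5,1) (5,2)] -> total=9
Click 2 (5,2) count=1: revealed 0 new [(none)] -> total=9
Click 3 (2,4) count=2: revealed 1 new [(2,4)] -> total=10

Answer: 10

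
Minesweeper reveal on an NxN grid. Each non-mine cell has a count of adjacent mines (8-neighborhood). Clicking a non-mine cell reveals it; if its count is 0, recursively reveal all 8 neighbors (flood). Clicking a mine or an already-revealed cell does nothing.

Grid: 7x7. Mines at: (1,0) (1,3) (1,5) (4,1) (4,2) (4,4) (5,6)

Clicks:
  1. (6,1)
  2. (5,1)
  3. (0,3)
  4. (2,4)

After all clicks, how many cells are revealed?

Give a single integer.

Click 1 (6,1) count=0: revealed 12 new [(5,0) (5,1) (5,2) (5,3) (5,4) (5,5) (6,0) (6,1) (6,2) (6,3) (6,4) (6,5)] -> total=12
Click 2 (5,1) count=2: revealed 0 new [(none)] -> total=12
Click 3 (0,3) count=1: revealed 1 new [(0,3)] -> total=13
Click 4 (2,4) count=2: revealed 1 new [(2,4)] -> total=14

Answer: 14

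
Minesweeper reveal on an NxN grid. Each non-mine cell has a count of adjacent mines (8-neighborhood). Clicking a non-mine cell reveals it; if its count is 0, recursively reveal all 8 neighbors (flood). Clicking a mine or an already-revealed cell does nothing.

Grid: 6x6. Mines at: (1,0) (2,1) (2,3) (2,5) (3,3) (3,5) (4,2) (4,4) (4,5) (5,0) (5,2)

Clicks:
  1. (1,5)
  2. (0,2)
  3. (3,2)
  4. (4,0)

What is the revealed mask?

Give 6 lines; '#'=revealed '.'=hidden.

Click 1 (1,5) count=1: revealed 1 new [(1,5)] -> total=1
Click 2 (0,2) count=0: revealed 9 new [(0,1) (0,2) (0,3) (0,4) (0,5) (1,1) (1,2) (1,3) (1,4)] -> total=10
Click 3 (3,2) count=4: revealed 1 new [(3,2)] -> total=11
Click 4 (4,0) count=1: revealed 1 new [(4,0)] -> total=12

Answer: .#####
.#####
......
..#...
#.....
......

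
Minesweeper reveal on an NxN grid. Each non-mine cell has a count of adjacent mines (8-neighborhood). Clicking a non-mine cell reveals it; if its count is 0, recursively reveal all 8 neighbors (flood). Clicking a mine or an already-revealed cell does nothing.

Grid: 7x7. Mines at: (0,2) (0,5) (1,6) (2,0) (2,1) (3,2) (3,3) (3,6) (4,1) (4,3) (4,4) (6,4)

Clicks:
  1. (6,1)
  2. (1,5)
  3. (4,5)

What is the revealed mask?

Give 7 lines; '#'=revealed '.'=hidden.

Click 1 (6,1) count=0: revealed 8 new [(5,0) (5,1) (5,2) (5,3) (6,0) (6,1) (6,2) (6,3)] -> total=8
Click 2 (1,5) count=2: revealed 1 new [(1,5)] -> total=9
Click 3 (4,5) count=2: revealed 1 new [(4,5)] -> total=10

Answer: .......
.....#.
.......
.......
.....#.
####...
####...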